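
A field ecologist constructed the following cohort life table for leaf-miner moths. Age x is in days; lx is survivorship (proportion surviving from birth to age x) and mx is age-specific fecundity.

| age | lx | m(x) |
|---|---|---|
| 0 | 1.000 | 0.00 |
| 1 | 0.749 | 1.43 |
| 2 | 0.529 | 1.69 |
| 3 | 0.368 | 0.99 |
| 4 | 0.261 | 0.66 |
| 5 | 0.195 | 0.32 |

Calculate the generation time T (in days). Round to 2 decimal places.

lx·mx: 0, 1.07107, 0.89401, 0.36432, 0.17226, 0.0624 → R0 = 2.56406
x·lx·mx: 0, 1.07107, 1.78802, 1.09296, 0.68904, 0.312 → Σ = 4.95309
T = 4.95309 / 2.56406 = 1.931737… → 1.93

1.93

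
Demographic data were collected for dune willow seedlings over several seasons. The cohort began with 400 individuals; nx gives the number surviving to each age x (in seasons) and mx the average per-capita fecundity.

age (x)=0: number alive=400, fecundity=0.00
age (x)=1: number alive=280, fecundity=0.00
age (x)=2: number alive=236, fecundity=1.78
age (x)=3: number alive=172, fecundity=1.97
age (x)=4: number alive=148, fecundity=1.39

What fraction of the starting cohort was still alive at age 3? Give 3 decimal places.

0.430

l_3 = n_3/n_0 = 172/400 = 0.43 → 0.430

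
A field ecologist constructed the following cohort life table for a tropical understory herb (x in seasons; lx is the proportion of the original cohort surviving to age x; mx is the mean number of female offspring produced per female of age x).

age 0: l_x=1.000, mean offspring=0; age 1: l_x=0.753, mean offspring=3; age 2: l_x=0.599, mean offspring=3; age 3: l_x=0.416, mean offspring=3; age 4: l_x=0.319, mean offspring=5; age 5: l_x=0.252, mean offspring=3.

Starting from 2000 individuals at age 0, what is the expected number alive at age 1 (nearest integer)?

Expected survivors = N0 · l_1 = 2000 × 0.753 = 1506 → 1506

1506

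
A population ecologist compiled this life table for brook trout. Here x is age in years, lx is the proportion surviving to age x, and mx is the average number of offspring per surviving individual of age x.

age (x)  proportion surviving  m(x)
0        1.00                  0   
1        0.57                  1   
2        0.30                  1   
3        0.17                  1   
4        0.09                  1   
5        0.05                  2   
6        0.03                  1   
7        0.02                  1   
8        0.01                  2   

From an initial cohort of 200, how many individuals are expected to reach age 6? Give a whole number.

Expected survivors = N0 · l_6 = 200 × 0.03 = 6 → 6

6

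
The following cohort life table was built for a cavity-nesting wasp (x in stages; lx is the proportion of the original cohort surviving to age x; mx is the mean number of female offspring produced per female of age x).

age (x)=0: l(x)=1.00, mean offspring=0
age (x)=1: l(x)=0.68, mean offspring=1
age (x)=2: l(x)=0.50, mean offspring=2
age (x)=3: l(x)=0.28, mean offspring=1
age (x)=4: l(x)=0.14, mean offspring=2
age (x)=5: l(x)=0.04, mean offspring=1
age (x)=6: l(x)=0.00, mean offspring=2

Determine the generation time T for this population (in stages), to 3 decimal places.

2.123

lx·mx: 0, 0.68, 1, 0.28, 0.28, 0.04, 0 → R0 = 2.28
x·lx·mx: 0, 0.68, 2, 0.84, 1.12, 0.2, 0 → Σ = 4.84
T = 4.84 / 2.28 = 2.122807… → 2.123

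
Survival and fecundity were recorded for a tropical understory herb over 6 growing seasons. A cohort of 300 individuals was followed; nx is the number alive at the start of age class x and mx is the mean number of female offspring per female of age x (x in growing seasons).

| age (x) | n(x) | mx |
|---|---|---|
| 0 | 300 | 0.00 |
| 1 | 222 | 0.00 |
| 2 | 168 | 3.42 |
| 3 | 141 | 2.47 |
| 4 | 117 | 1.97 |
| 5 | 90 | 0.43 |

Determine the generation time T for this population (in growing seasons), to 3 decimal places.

lx = nx/n0 = nx/300: 1, 0.74, 0.56, 0.47, 0.39, 0.3
lx·mx: 0, 0, 1.9152, 1.1609, 0.7683, 0.129 → R0 = 3.9734
x·lx·mx: 0, 0, 3.8304, 3.4827, 3.0732, 0.645 → Σ = 11.0313
T = 11.0313 / 3.9734 = 2.776287… → 2.776

2.776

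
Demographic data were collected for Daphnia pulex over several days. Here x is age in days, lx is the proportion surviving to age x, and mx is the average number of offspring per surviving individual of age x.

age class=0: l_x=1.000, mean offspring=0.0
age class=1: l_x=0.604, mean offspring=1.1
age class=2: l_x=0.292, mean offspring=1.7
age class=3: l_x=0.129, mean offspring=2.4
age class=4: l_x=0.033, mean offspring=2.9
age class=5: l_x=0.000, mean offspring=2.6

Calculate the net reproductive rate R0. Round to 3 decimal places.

1.566

lx·mx by age: 0, 0.6644, 0.4964, 0.3096, 0.0957, 0
R0 = Σ lx·mx = 1.5661 → 1.566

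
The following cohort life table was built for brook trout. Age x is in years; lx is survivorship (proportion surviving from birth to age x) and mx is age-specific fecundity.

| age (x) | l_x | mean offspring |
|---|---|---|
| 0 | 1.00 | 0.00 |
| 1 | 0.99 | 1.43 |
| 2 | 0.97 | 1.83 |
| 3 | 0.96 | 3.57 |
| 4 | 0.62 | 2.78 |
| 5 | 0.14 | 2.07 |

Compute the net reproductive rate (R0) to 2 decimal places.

8.63

lx·mx by age: 0, 1.4157, 1.7751, 3.4272, 1.7236, 0.2898
R0 = Σ lx·mx = 8.6314 → 8.63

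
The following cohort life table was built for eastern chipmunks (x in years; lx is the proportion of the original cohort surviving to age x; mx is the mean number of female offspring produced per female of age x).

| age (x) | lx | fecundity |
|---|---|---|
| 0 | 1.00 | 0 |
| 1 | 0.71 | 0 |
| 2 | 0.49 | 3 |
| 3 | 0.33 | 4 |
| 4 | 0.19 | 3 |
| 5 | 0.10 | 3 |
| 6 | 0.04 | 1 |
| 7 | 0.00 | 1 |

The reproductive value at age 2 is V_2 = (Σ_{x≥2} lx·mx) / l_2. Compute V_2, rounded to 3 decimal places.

7.551

lx·mx for x ≥ 2: 1.47, 1.32, 0.57, 0.3, 0.04, 0 → sum = 3.7
V_2 = 3.7 / l_2 = 3.7 / 0.49 = 7.55102… → 7.551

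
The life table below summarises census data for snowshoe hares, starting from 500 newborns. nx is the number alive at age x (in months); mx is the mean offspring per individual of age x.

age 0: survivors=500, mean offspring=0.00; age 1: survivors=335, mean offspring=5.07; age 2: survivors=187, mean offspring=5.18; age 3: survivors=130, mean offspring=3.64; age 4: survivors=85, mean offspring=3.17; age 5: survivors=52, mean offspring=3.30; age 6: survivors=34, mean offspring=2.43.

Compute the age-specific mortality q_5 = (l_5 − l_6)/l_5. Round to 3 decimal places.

lx = nx/n0 = nx/500: 1, 0.67, 0.374, 0.26, 0.17, 0.104, 0.068
q_5 = (l_5 − l_6) / l_5 = (0.104 − 0.068) / 0.104
     = 0.036 / 0.104 = 0.346154… → 0.346

0.346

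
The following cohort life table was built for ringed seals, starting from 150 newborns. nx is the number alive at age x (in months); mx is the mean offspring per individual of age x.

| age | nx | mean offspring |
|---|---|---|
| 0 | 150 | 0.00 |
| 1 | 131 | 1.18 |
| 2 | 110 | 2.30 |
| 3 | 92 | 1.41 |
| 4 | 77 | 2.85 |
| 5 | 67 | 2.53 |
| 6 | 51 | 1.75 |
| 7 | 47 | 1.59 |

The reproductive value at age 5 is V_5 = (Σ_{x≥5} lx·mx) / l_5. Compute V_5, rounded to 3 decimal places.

lx = nx/n0 = nx/150: 1, 0.87333…, 0.73333…, 0.61333…, 0.51333…, 0.44667…, 0.34, 0.31333…
lx·mx for x ≥ 5: 1.130067…, 0.595, 0.4982… → sum = 2.223267…
V_5 = 2.223267… / l_5 = 2.223267… / 0.446667… = 4.977463… → 4.977

4.977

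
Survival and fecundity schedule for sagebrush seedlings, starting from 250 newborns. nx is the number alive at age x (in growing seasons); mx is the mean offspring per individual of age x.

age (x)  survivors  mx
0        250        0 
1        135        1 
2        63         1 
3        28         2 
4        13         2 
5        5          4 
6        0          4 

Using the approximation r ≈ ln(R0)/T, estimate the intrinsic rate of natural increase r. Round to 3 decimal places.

0.086

lx = nx/n0 = nx/250: 1, 0.54, 0.252, 0.112, 0.052, 0.02, 0
R0 = Σ lx·mx = 0 + 0.54 + 0.252 + 0.224 + 0.104 + 0.08 + 0 = 1.2
Σ x·lx·mx = 2.532; T = 2.532/1.2 = 2.11
r ≈ ln(R0)/T = ln(1.2)/2.11 = 0.08641… → 0.086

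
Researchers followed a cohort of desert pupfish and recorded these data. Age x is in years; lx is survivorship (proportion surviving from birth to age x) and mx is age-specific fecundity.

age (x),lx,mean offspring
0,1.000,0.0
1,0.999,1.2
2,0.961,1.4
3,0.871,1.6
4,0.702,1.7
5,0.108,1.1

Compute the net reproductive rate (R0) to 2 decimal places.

5.25

lx·mx by age: 0, 1.1988, 1.3454, 1.3936, 1.1934, 0.1188
R0 = Σ lx·mx = 5.25 → 5.25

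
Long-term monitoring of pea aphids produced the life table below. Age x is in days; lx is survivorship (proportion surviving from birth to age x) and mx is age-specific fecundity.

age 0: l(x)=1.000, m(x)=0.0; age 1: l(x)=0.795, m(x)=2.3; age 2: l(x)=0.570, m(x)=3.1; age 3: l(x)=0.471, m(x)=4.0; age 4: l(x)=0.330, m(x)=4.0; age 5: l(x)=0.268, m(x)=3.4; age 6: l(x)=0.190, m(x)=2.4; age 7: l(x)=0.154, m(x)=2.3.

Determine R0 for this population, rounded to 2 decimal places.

lx·mx by age: 0, 1.8285, 1.767, 1.884, 1.32, 0.9112, 0.456, 0.3542
R0 = Σ lx·mx = 8.5209 → 8.52

8.52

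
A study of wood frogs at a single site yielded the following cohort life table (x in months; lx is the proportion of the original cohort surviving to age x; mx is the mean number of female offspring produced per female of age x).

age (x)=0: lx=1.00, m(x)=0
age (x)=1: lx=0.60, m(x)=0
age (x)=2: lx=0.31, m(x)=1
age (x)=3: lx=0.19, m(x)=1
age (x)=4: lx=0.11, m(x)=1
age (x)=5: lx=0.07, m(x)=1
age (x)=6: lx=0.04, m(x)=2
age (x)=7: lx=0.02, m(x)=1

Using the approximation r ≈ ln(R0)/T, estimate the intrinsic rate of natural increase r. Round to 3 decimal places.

R0 = Σ lx·mx = 0 + 0 + 0.31 + 0.19 + 0.11 + 0.07 + 0.08 + 0.02 = 0.78
Σ x·lx·mx = 2.6; T = 2.6/0.78 = 3.33333…
r ≈ ln(R0)/T = ln(0.78)/3.33333… = -0.07454… → -0.075

-0.075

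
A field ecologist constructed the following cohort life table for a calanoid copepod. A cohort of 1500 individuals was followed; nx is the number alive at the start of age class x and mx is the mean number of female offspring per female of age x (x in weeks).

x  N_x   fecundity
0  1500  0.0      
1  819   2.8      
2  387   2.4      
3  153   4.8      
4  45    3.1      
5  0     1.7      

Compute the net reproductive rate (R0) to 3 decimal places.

lx = nx/n0 = nx/1500: 1, 0.546, 0.258, 0.102, 0.03, 0
lx·mx by age: 0, 1.5288, 0.6192, 0.4896, 0.093, 0
R0 = Σ lx·mx = 2.7306 → 2.731

2.731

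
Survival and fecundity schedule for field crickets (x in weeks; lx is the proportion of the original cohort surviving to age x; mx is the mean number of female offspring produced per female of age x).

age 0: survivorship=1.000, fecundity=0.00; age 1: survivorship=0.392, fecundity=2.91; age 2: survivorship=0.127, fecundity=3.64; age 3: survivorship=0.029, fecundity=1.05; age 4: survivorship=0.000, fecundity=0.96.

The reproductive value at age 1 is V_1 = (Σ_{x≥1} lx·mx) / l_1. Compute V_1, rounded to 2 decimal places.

4.17

lx·mx for x ≥ 1: 1.14072, 0.46228, 0.03045, 0 → sum = 1.63345
V_1 = 1.63345 / l_1 = 1.63345 / 0.392 = 4.166964… → 4.17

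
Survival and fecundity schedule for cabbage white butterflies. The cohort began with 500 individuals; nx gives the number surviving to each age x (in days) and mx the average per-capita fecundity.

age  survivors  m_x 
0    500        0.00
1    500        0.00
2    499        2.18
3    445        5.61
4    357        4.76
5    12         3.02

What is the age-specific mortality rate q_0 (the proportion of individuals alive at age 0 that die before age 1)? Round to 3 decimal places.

0.000

lx = nx/n0 = nx/500: 1, 1, 0.998, 0.89, 0.714, 0.024
q_0 = (l_0 − l_1) / l_0 = (1 − 1) / 1
     = 0 / 1 = 0 → 0.000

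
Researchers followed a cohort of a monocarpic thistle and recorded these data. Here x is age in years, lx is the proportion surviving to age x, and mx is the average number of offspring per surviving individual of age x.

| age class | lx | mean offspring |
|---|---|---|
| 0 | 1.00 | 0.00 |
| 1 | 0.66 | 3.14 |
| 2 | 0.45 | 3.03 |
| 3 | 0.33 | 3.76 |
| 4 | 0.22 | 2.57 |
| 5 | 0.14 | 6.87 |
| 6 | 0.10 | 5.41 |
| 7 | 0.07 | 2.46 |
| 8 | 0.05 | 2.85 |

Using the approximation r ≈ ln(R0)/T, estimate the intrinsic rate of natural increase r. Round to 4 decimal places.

0.6513

R0 = Σ lx·mx = 0 + 2.0724 + 1.3635 + 1.2408 + 0.5654 + 0.9618 + 0.541 + 0.1722 + 0.1425 = 7.0596
Σ x·lx·mx = 21.1838; T = 21.1838/7.0596 = 3.00071…
r ≈ ln(R0)/T = ln(7.0596)/3.00071… = 0.651309… → 0.6513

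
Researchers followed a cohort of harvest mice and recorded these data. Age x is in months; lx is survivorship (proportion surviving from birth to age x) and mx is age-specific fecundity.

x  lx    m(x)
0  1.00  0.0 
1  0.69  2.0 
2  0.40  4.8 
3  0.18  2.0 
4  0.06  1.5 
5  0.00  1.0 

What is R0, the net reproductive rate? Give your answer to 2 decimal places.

lx·mx by age: 0, 1.38, 1.92, 0.36, 0.09, 0
R0 = Σ lx·mx = 3.75 → 3.75

3.75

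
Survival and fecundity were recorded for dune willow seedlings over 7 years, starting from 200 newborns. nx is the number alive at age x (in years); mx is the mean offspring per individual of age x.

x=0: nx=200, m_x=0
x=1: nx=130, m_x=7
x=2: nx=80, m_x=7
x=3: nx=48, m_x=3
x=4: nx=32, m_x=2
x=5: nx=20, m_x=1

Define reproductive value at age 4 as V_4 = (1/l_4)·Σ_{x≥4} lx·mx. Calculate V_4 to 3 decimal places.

2.625

lx = nx/n0 = nx/200: 1, 0.65, 0.4, 0.24, 0.16, 0.1
lx·mx for x ≥ 4: 0.32, 0.1 → sum = 0.42
V_4 = 0.42 / l_4 = 0.42 / 0.16 = 2.625 → 2.625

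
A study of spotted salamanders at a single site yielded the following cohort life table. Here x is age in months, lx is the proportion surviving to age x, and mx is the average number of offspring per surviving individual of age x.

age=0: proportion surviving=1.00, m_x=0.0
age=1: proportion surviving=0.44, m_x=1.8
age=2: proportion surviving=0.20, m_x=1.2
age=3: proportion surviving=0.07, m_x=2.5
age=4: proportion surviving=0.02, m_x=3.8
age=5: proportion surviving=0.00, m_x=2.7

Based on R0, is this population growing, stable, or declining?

R0 = Σ lx·mx = 0 + 0.792 + 0.24 + 0.175 + 0.076 + 0 = 1.283
R0 > 1, so the population is growing.

growing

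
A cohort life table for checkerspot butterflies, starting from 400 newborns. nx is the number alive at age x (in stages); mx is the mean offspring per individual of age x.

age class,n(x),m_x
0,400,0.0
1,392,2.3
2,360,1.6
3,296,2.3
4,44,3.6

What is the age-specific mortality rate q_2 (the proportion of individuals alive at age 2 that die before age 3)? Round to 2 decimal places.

0.18

lx = nx/n0 = nx/400: 1, 0.98, 0.9, 0.74, 0.11
q_2 = (l_2 − l_3) / l_2 = (0.9 − 0.74) / 0.9
     = 0.16 / 0.9 = 0.177778… → 0.18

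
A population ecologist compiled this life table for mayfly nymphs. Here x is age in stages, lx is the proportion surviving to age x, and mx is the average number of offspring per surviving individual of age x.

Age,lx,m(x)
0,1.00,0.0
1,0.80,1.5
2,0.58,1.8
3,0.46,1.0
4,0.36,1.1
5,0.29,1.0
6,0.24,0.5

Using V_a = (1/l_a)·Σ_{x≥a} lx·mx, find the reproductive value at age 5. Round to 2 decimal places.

lx·mx for x ≥ 5: 0.29, 0.12 → sum = 0.41
V_5 = 0.41 / l_5 = 0.41 / 0.29 = 1.413793… → 1.41

1.41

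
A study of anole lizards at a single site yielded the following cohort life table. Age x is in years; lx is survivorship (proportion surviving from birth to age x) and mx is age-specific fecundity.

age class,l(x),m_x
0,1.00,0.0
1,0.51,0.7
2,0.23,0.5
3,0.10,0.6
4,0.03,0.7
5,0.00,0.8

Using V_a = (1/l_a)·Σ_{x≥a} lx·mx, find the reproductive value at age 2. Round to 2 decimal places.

0.85

lx·mx for x ≥ 2: 0.115, 0.06, 0.021, 0 → sum = 0.196
V_2 = 0.196 / l_2 = 0.196 / 0.23 = 0.852174… → 0.85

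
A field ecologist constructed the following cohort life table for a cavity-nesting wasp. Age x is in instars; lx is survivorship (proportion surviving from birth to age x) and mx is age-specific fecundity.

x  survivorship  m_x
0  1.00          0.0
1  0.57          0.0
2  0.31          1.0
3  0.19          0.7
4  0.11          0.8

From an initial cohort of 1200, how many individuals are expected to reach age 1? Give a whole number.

684

Expected survivors = N0 · l_1 = 1200 × 0.57 = 684 → 684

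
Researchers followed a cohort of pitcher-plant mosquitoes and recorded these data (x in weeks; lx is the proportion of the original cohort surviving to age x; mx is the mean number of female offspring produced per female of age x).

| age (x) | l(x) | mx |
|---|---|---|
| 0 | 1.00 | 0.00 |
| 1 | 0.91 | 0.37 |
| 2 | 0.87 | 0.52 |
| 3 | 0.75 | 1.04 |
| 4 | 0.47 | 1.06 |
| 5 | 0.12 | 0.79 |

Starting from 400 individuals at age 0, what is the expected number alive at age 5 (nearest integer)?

48

Expected survivors = N0 · l_5 = 400 × 0.12 = 48 → 48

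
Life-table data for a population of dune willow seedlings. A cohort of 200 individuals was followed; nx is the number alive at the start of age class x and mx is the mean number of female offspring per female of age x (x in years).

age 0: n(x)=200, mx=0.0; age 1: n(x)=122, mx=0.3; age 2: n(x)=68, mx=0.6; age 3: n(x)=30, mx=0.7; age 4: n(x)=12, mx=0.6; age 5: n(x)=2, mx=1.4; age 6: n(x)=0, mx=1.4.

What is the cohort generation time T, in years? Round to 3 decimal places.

lx = nx/n0 = nx/200: 1, 0.61, 0.34, 0.15, 0.06, 0.01, 0
lx·mx: 0, 0.183, 0.204, 0.105, 0.036, 0.014, 0 → R0 = 0.542
x·lx·mx: 0, 0.183, 0.408, 0.315, 0.144, 0.07, 0 → Σ = 1.12
T = 1.12 / 0.542 = 2.066421… → 2.066

2.066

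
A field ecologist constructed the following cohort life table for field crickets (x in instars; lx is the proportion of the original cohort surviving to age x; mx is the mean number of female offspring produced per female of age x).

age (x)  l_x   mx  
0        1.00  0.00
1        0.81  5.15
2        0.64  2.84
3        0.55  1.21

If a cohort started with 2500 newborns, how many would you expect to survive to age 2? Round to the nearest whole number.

1600

Expected survivors = N0 · l_2 = 2500 × 0.64 = 1600 → 1600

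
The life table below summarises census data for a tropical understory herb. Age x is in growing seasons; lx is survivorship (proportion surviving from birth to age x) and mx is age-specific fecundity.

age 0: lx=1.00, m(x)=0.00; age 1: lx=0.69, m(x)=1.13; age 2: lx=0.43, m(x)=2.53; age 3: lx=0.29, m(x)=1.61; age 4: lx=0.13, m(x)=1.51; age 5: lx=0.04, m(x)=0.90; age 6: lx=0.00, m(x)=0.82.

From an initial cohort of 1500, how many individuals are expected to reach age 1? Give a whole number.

1035

Expected survivors = N0 · l_1 = 1500 × 0.69 = 1035 → 1035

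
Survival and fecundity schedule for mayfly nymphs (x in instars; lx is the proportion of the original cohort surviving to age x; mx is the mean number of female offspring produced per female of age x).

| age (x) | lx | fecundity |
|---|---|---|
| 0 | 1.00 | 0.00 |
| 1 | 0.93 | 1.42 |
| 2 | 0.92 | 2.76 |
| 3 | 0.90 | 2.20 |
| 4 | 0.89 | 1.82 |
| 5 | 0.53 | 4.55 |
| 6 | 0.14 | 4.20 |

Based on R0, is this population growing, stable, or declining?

growing

R0 = Σ lx·mx = 0 + 1.3206 + 2.5392 + 1.98 + 1.6198 + 2.4115 + 0.588 = 10.4591
R0 > 1, so the population is growing.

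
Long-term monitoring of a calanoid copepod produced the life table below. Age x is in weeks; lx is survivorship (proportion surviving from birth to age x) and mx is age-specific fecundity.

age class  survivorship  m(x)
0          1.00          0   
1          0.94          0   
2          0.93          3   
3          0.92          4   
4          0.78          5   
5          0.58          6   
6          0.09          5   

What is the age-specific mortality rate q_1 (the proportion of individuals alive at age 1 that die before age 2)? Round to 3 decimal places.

0.011

q_1 = (l_1 − l_2) / l_1 = (0.94 − 0.93) / 0.94
     = 0.01 / 0.94 = 0.010638… → 0.011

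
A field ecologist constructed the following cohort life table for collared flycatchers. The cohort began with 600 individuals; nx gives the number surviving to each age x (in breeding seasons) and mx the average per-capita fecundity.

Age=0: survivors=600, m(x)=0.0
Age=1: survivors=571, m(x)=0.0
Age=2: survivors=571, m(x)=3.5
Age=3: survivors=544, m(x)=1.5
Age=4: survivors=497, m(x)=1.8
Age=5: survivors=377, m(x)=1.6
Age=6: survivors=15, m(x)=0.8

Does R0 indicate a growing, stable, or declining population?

growing

lx = nx/n0 = nx/600: 1, 0.95167…, 0.95167…, 0.90667…, 0.82833…, 0.62833…, 0.025
R0 = Σ lx·mx = 0 + 0 + 3.330833… + 1.36… + 1.491… + 1.005333… + 0.02 = 7.207167…
R0 > 1, so the population is growing.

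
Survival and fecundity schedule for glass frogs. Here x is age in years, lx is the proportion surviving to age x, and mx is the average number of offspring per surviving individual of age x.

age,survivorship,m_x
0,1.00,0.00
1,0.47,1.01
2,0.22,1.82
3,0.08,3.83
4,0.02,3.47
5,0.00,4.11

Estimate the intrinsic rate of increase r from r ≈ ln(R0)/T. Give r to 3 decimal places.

R0 = Σ lx·mx = 0 + 0.4747 + 0.4004 + 0.3064 + 0.0694 + 0 = 1.2509
Σ x·lx·mx = 2.4723; T = 2.4723/1.2509 = 1.97642…
r ≈ ln(R0)/T = ln(1.2509)/1.97642… = 0.11327… → 0.113

0.113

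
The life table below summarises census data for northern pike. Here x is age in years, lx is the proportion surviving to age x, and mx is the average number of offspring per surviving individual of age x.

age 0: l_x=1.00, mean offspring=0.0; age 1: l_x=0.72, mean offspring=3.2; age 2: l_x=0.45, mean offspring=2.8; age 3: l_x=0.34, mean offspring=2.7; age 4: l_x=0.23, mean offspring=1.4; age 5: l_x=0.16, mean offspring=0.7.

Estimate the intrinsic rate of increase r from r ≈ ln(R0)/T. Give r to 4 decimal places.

R0 = Σ lx·mx = 0 + 2.304 + 1.26 + 0.918 + 0.322 + 0.112 = 4.916
Σ x·lx·mx = 9.426; T = 9.426/4.916 = 1.91741…
r ≈ ln(R0)/T = ln(4.916)/1.91741… = 0.830544… → 0.8305

0.8305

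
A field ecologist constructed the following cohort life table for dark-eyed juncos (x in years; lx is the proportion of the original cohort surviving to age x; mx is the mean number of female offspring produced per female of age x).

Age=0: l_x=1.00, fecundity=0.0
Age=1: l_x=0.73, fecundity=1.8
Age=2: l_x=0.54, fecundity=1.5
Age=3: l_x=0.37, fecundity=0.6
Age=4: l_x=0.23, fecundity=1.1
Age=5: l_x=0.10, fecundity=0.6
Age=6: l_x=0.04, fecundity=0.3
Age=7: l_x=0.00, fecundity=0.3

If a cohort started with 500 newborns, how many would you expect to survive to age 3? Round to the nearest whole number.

Expected survivors = N0 · l_3 = 500 × 0.37 = 185 → 185

185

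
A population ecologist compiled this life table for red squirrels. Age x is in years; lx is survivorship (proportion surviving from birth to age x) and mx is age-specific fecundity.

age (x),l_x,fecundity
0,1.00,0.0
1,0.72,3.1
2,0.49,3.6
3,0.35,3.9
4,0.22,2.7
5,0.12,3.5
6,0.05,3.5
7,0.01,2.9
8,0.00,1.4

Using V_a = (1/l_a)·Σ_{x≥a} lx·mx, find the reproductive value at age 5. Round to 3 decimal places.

5.200

lx·mx for x ≥ 5: 0.42, 0.175, 0.029, 0 → sum = 0.624
V_5 = 0.624 / l_5 = 0.624 / 0.12 = 5.2 → 5.200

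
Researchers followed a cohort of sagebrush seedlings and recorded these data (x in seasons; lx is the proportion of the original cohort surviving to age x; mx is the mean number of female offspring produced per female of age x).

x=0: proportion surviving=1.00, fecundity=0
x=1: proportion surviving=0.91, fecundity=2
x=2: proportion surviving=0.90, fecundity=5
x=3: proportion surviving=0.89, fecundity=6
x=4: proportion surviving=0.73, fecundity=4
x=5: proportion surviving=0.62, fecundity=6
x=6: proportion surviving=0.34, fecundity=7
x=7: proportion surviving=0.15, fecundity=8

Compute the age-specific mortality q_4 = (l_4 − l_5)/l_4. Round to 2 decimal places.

0.15

q_4 = (l_4 − l_5) / l_4 = (0.73 − 0.62) / 0.73
     = 0.11 / 0.73 = 0.150685… → 0.15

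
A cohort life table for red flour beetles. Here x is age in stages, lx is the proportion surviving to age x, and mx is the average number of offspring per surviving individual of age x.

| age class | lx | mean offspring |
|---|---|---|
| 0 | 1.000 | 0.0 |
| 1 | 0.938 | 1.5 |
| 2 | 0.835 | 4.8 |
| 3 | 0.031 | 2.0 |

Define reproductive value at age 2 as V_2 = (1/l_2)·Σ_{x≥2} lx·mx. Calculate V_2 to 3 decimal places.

lx·mx for x ≥ 2: 4.008, 0.062 → sum = 4.07
V_2 = 4.07 / l_2 = 4.07 / 0.835 = 4.874251… → 4.874

4.874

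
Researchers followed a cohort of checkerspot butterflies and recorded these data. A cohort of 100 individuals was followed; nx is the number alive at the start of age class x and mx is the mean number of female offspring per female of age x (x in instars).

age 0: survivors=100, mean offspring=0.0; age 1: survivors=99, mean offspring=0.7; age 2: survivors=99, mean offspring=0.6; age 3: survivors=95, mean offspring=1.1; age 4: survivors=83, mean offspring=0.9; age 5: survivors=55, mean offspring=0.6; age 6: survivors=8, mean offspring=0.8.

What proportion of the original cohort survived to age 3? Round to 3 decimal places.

l_3 = n_3/n_0 = 95/100 = 0.95 → 0.950

0.950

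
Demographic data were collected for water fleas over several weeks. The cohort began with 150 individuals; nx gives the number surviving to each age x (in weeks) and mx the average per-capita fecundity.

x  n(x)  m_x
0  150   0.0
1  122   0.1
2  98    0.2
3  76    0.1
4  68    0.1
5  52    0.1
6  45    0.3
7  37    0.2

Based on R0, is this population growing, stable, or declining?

lx = nx/n0 = nx/150: 1, 0.81333…, 0.65333…, 0.50667…, 0.45333…, 0.34667…, 0.3, 0.24667…
R0 = Σ lx·mx = 0 + 0.081333… + 0.130667… + 0.050667… + 0.045333… + 0.034667… + 0.09 + 0.049333… = 0.482…
R0 < 1, so the population is declining.

declining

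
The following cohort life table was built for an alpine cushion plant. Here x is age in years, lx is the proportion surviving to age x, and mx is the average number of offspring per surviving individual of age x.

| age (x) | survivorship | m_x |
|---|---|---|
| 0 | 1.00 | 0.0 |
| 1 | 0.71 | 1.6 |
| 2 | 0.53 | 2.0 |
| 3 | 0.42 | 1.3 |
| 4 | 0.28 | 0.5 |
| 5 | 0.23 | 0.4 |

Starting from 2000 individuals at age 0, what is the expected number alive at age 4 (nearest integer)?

560

Expected survivors = N0 · l_4 = 2000 × 0.28 = 560 → 560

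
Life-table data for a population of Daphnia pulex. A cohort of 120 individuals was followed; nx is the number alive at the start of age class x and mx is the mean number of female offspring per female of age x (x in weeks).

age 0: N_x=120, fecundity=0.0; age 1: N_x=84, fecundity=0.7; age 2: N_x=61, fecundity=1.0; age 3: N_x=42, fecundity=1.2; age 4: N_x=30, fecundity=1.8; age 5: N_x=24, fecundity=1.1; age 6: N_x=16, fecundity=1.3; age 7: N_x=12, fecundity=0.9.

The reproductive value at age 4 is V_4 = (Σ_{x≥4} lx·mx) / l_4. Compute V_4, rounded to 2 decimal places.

lx = nx/n0 = nx/120: 1, 0.7, 0.50833…, 0.35, 0.25, 0.2, 0.13333…, 0.1
lx·mx for x ≥ 4: 0.45, 0.22, 0.173333…, 0.09 → sum = 0.933333…
V_4 = 0.933333… / l_4 = 0.933333… / 0.25 = 3.733333… → 3.73

3.73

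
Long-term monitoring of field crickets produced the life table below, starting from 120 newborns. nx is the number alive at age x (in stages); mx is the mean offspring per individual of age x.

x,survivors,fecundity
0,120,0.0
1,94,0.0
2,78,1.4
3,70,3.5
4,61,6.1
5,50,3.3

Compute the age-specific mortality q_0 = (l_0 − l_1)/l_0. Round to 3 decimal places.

0.217

lx = nx/n0 = nx/120: 1, 0.78333…, 0.65, 0.58333…, 0.50833…, 0.41667…
q_0 = (l_0 − l_1) / l_0 = (1 − 0.783333…) / 1
     = 0.216667… / 1 = 0.216667… → 0.217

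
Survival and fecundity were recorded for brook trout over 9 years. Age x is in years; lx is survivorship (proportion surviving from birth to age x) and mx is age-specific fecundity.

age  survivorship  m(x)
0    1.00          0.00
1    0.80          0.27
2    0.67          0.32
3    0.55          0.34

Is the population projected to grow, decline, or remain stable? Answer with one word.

declining

R0 = Σ lx·mx = 0 + 0.216 + 0.2144 + 0.187 = 0.6174
R0 < 1, so the population is declining.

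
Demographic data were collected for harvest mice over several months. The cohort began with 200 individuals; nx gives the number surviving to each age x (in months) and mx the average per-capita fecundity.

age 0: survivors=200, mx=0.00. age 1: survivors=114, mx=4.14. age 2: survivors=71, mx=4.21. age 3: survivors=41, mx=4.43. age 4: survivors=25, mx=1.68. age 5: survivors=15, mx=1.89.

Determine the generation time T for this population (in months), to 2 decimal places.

lx = nx/n0 = nx/200: 1, 0.57, 0.355, 0.205, 0.125, 0.075
lx·mx: 0, 2.3598, 1.49455, 0.90815, 0.21, 0.14175 → R0 = 5.11425
x·lx·mx: 0, 2.3598, 2.9891, 2.72445, 0.84, 0.70875 → Σ = 9.6221
T = 9.6221 / 5.11425 = 1.881429… → 1.88

1.88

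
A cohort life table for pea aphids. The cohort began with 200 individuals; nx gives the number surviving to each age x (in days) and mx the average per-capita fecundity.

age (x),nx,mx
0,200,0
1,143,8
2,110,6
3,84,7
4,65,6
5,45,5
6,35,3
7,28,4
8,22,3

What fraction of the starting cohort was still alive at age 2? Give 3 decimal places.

l_2 = n_2/n_0 = 110/200 = 0.55 → 0.550

0.550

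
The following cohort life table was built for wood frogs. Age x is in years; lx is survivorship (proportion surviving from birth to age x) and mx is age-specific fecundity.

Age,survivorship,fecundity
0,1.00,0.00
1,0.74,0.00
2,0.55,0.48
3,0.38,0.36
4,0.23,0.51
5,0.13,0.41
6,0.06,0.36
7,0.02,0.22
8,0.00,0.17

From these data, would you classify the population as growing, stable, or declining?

declining

R0 = Σ lx·mx = 0 + 0 + 0.264 + 0.1368 + 0.1173 + 0.0533 + 0.0216 + 0.0044 + 0 = 0.5974
R0 < 1, so the population is declining.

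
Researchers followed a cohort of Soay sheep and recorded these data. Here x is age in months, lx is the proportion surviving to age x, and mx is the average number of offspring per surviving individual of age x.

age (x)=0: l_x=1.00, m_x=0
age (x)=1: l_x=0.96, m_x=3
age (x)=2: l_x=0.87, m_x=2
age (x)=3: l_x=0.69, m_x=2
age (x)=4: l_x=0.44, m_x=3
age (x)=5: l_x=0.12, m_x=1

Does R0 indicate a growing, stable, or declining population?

R0 = Σ lx·mx = 0 + 2.88 + 1.74 + 1.38 + 1.32 + 0.12 = 7.44
R0 > 1, so the population is growing.

growing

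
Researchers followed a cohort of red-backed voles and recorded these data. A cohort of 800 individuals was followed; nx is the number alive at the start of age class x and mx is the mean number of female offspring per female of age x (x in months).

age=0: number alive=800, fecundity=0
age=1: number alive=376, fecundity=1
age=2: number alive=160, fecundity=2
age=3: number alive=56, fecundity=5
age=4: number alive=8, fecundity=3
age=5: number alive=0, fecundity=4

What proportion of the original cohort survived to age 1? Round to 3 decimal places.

l_1 = n_1/n_0 = 376/800 = 0.47 → 0.470

0.470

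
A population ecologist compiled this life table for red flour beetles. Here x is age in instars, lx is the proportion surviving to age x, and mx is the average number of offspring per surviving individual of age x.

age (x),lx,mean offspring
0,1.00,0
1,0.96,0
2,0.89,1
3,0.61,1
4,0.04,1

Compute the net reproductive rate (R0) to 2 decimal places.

1.54

lx·mx by age: 0, 0, 0.89, 0.61, 0.04
R0 = Σ lx·mx = 1.54 → 1.54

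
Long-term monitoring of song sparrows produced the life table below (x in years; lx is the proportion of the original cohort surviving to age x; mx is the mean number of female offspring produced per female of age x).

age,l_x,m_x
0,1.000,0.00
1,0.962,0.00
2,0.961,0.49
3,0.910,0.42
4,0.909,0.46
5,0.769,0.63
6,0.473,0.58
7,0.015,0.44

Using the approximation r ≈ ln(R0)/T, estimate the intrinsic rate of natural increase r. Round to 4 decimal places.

0.1839

R0 = Σ lx·mx = 0 + 0 + 0.47089 + 0.3822 + 0.41814 + 0.48447 + 0.27434 + 0.0066 = 2.03664
Σ x·lx·mx = 7.87553; T = 7.87553/2.03664 = 3.86692…
r ≈ ln(R0)/T = ln(2.03664)/3.86692… = 0.183945… → 0.1839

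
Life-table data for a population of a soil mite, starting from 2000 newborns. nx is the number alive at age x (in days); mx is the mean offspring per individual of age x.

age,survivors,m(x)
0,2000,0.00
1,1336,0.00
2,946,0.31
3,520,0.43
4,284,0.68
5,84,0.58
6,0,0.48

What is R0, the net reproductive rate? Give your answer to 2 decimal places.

0.38

lx = nx/n0 = nx/2000: 1, 0.668, 0.473, 0.26, 0.142, 0.042, 0
lx·mx by age: 0, 0, 0.14663, 0.1118, 0.09656, 0.02436, 0
R0 = Σ lx·mx = 0.37935 → 0.38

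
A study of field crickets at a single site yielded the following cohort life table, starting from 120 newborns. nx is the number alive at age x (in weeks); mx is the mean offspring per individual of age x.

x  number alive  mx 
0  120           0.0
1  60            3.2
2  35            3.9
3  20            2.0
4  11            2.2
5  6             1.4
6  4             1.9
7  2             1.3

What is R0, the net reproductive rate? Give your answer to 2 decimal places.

lx = nx/n0 = nx/120: 1, 0.5, 0.29167…, 0.16667…, 0.09167…, 0.05, 0.03333…, 0.01667…
lx·mx by age: 0, 1.6, 1.1375…, 0.333333…, 0.201667…, 0.07, 0.063333…, 0.021667…
R0 = Σ lx·mx = 3.4275… → 3.43

3.43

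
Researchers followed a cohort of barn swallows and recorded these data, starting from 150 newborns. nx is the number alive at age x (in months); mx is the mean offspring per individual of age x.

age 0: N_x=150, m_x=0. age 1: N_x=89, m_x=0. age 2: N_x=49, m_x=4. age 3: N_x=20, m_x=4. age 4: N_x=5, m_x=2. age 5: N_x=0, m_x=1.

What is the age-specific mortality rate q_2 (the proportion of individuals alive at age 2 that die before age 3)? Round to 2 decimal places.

lx = nx/n0 = nx/150: 1, 0.59333…, 0.32667…, 0.13333…, 0.03333…, 0
q_2 = (l_2 − l_3) / l_2 = (0.326667… − 0.133333…) / 0.326667…
     = 0.193333… / 0.326667… = 0.591837… → 0.59

0.59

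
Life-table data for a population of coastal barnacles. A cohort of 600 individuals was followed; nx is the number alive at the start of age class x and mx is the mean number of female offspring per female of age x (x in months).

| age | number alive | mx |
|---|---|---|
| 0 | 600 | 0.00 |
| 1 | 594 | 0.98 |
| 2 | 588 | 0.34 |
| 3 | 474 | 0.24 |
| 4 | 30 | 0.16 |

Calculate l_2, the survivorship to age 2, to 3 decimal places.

0.980

l_2 = n_2/n_0 = 588/600 = 0.98 → 0.980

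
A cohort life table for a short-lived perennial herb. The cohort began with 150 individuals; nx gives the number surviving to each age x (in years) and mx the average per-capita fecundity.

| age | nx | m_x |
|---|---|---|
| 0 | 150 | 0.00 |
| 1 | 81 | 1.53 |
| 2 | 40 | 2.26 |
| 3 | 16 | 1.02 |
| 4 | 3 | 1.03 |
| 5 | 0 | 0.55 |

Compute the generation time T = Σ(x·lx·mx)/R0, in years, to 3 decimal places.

lx = nx/n0 = nx/150: 1, 0.54, 0.26667…, 0.10667…, 0.02, 0
lx·mx: 0, 0.8262, 0.602667…, 0.1088…, 0.0206, 0 → R0 = 1.558267…
x·lx·mx: 0, 0.8262, 1.205333…, 0.3264…, 0.0824, 0 → Σ = 2.440333…
T = 2.440333… / 1.558267… = 1.566056… → 1.566

1.566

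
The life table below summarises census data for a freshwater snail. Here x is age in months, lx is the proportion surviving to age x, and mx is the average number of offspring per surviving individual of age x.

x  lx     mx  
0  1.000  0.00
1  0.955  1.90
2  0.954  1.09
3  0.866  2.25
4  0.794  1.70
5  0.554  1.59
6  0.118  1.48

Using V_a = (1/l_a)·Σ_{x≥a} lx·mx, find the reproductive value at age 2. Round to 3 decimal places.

lx·mx for x ≥ 2: 1.03986, 1.9485, 1.3498, 0.88086, 0.17464 → sum = 5.39366
V_2 = 5.39366 / l_2 = 5.39366 / 0.954 = 5.653732… → 5.654

5.654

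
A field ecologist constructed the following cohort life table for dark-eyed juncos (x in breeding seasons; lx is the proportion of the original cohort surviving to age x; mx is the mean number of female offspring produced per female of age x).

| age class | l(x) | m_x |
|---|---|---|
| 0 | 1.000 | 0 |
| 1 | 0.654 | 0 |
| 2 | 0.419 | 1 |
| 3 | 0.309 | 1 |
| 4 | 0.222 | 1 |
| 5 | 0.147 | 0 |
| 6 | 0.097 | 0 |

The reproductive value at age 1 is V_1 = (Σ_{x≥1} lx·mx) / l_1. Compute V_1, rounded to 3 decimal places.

1.453

lx·mx for x ≥ 1: 0, 0.419, 0.309, 0.222, 0, 0 → sum = 0.95
V_1 = 0.95 / l_1 = 0.95 / 0.654 = 1.452599… → 1.453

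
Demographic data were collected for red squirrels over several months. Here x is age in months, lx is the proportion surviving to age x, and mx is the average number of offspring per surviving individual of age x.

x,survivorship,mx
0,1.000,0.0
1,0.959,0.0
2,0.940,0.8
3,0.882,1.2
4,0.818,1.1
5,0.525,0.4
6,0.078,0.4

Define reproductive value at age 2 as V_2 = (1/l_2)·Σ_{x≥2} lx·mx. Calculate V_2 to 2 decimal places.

lx·mx for x ≥ 2: 0.752, 1.0584, 0.8998, 0.21, 0.0312 → sum = 2.9514
V_2 = 2.9514 / l_2 = 2.9514 / 0.94 = 3.139787… → 3.14

3.14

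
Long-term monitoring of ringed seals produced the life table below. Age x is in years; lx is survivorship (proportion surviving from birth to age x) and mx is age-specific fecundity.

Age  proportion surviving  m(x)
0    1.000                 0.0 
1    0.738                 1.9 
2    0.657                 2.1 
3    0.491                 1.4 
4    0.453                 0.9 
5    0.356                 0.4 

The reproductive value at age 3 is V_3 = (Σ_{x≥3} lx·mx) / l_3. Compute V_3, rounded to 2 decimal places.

lx·mx for x ≥ 3: 0.6874, 0.4077, 0.1424 → sum = 1.2375
V_3 = 1.2375 / l_3 = 1.2375 / 0.491 = 2.520367… → 2.52

2.52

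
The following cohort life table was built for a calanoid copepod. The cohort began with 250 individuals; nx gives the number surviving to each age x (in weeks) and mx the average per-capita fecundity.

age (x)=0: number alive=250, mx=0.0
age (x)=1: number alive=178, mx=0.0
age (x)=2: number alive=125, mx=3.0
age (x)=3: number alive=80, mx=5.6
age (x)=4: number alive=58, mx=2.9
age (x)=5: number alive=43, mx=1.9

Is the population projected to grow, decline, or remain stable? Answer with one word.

lx = nx/n0 = nx/250: 1, 0.712, 0.5, 0.32, 0.232, 0.172
R0 = Σ lx·mx = 0 + 0 + 1.5 + 1.792 + 0.6728 + 0.3268 = 4.2916
R0 > 1, so the population is growing.

growing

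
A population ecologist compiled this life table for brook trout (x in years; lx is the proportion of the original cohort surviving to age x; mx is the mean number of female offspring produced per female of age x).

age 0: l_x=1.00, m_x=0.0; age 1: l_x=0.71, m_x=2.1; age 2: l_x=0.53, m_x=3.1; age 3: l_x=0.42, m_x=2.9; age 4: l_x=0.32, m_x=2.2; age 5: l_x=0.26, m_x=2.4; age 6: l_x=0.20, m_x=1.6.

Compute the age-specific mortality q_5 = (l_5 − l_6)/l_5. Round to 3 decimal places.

q_5 = (l_5 − l_6) / l_5 = (0.26 − 0.2) / 0.26
     = 0.06 / 0.26 = 0.230769… → 0.231

0.231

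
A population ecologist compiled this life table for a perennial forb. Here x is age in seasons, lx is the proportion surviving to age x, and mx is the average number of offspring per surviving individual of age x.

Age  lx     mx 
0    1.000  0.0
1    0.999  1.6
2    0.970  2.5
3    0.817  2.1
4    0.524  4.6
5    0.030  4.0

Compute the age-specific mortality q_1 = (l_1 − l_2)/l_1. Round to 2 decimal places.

q_1 = (l_1 − l_2) / l_1 = (0.999 − 0.97) / 0.999
     = 0.029 / 0.999 = 0.029029… → 0.03

0.03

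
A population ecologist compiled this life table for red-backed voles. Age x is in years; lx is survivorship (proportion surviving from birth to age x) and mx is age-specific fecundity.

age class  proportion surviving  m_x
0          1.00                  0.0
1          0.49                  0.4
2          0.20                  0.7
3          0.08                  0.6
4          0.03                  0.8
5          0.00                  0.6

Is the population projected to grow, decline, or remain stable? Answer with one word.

R0 = Σ lx·mx = 0 + 0.196 + 0.14 + 0.048 + 0.024 + 0 = 0.408
R0 < 1, so the population is declining.

declining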